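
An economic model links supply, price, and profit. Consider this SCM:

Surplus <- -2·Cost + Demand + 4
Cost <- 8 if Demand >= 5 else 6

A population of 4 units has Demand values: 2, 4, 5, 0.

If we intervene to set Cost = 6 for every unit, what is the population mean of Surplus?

do(Cost=6) breaks Cost's dependence on Demand. With Cost=6 fixed, Surplus across the units is -6, -4, -3, -8, mean -5.25.

-5.25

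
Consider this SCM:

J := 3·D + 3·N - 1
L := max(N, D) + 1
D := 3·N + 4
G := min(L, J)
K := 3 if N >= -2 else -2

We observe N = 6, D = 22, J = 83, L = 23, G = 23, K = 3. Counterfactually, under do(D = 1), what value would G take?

7

do(D=1) replaces the equation D := 3·N + 4 with the constant D = 1.
J = 3·D + 3·N - 1  [with D=1, N=6]  = 20
L = max(N, D) + 1  [with N=6, D=1]  = 7
G = min(L, J)  [with L=7, J=20]  = 7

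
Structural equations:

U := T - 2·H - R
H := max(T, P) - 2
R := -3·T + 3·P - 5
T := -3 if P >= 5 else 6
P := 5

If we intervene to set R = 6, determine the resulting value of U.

-15

do(R=6) replaces the equation R := -3·T + 3·P - 5 with the constant R = 6.
T = -3 if P >= 5 else 6  [with P=5]  = -3
H = max(T, P) - 2  [with T=-3, P=5]  = 3
U = T - 2·H - R  [with T=-3, H=3, R=6]  = -15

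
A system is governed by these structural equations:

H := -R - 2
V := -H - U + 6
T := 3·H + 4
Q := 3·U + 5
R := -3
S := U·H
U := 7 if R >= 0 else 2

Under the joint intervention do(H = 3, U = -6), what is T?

Under do(H = 3, U = -6), each intervened variable's structural equation is replaced by its fixed value.
T = 3·H + 4  [with H=3]  = 13

13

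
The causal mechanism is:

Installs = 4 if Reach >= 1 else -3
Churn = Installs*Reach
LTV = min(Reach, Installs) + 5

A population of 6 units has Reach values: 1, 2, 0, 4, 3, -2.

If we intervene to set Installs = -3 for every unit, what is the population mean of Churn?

do(Installs=-3) breaks Installs's dependence on Reach. With Installs=-3 fixed, Churn across the units is -3, -6, 0, -12, -9, 6, mean -4.

-4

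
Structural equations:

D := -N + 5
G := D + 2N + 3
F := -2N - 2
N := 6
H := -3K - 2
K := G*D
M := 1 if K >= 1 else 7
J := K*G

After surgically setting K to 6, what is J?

Under do(K=6), the mechanism K := G*D is discarded; K is fixed at 6.
D = -N + 5  [with N=6]  = -1
G = D + 2N + 3  [with D=-1, N=6]  = 14
J = K*G  [with K=6, G=14]  = 84

84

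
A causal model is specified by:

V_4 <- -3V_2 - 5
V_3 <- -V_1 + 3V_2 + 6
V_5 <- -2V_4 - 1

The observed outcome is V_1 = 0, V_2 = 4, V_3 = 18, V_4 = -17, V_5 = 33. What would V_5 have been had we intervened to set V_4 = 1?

-3

Intervening sets V_4 = 1 and removes its equation (V_4 <- -3V_2 - 5).
V_5 = -2V_4 - 1  [with V_4=1]  = -3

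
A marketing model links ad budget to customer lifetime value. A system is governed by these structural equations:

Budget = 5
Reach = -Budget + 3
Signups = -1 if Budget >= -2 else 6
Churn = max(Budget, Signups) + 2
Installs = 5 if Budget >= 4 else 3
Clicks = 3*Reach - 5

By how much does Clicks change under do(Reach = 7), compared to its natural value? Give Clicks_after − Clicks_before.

27

The intervention breaks the incoming arrows to Reach: Reach = -Budget + 3 no longer applies, and Reach = 7.
Clicks = 3*Reach - 5  [with Reach=7]  = 16
Without intervention: Reach = -Budget + 3  [with Budget=5]  = -2; Clicks = 3*Reach - 5  [with Reach=-2]  = -11.
Change = 16 − (-11) = 27.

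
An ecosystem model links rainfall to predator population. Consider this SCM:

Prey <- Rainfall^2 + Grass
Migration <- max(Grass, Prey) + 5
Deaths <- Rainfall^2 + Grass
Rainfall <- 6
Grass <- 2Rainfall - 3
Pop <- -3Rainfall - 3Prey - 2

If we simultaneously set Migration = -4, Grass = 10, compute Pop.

-158

The joint intervention fixes Migration = -4, Grass = 10, removing each variable's own equation.
Prey = Rainfall^2 + Grass  [with Rainfall=6, Grass=10]  = 46
Pop = -3Rainfall - 3Prey - 2  [with Rainfall=6, Prey=46]  = -158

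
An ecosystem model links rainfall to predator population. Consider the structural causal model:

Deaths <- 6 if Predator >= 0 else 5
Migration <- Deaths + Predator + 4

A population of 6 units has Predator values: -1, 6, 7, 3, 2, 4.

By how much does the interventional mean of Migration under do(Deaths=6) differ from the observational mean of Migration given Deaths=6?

The intervention sets Deaths=6 in all 6 units regardless of Predator. Recomputing Migration per unit gives 9, 16, 17, 13, 12, 14; average 13.5.
Conditioning on Deaths=6 selects the 5 unit(s) with Predator ∈ {6, 7, 3, 2, 4}. Their Migration values: 16, 17, 13, 12, 14. Mean = 14.4.
Difference = 13.5 − 14.4 = -0.9.

-0.9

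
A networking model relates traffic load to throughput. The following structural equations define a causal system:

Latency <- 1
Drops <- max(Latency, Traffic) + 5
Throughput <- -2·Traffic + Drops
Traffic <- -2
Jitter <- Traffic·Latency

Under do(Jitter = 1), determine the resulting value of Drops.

Under do(Jitter=1), the mechanism Jitter <- Traffic·Latency is discarded; Jitter is fixed at 1.
Since Drops is not a descendant of the intervened variable, it is unaffected.
Drops = max(Latency, Traffic) + 5  [with Latency=1, Traffic=-2]  = 6

6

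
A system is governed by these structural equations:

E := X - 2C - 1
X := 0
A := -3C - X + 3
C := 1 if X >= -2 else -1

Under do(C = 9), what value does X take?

Under do(C=9), the mechanism C := 1 if X >= -2 else -1 is discarded; C is fixed at 9.
X is not downstream of the intervention, so its value is determined by the original equations.

0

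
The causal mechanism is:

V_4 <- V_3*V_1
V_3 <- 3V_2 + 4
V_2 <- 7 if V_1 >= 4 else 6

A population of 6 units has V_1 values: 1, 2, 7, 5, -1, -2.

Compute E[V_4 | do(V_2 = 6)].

44

Under do(V_2=6), V_2's equation is replaced by V_2=6 for every unit. Per-unit V_4: 22, 44, 154, 110, -22, -44. Mean = 44.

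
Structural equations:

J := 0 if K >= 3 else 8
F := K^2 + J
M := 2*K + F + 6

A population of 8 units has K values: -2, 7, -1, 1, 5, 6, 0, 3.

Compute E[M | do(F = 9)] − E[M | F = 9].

2.75

do(F=9) breaks F's dependence on K. With F=9 fixed, M across the units is 11, 29, 13, 17, 25, 27, 15, 21, mean 19.75.
Conditioning on F=9 selects the 3 unit(s) with K ∈ {-1, 1, 3}. Their M values: 13, 17, 21. Mean = 17.
Difference = 19.75 − 17 = 2.75.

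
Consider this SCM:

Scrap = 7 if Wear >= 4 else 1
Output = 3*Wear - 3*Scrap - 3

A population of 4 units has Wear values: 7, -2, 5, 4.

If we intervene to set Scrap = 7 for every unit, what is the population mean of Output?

-13.5

Under do(Scrap=7), Scrap's equation is replaced by Scrap=7 for every unit. Per-unit Output: -3, -30, -9, -12. Mean = -13.5.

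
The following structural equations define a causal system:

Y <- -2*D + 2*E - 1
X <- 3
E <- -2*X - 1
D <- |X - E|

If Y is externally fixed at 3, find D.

Under do(Y=3), the mechanism Y <- -2*D + 2*E - 1 is discarded; Y is fixed at 3.
Since D is not a descendant of the intervened variable, it is unaffected.
E = -2*X - 1  [with X=3]  = -7
D = |X - E|  [with X=3, E=-7]  = 10

10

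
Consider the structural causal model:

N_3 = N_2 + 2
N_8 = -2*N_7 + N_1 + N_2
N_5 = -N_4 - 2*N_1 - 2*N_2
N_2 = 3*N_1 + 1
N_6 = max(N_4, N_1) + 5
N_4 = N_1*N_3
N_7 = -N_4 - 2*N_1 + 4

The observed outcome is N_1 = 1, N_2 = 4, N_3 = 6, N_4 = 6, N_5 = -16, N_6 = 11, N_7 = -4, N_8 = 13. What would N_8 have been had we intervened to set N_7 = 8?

-11

do(N_7=8) replaces the equation N_7 = -N_4 - 2*N_1 + 4 with the constant N_7 = 8.
N_2 = 3*N_1 + 1  [with N_1=1]  = 4
N_8 = -2*N_7 + N_1 + N_2  [with N_7=8, N_1=1, N_2=4]  = -11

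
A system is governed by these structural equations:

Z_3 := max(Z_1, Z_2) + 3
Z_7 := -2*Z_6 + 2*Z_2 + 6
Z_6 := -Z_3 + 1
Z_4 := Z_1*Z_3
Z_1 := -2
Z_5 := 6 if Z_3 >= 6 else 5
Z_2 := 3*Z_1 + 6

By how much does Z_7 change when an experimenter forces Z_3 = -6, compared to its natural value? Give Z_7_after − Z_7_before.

The intervention breaks the incoming arrows to Z_3: Z_3 := max(Z_1, Z_2) + 3 no longer applies, and Z_3 = -6.
Z_2 = 3*Z_1 + 6  [with Z_1=-2]  = 0
Z_6 = -Z_3 + 1  [with Z_3=-6]  = 7
Z_7 = -2*Z_6 + 2*Z_2 + 6  [with Z_6=7, Z_2=0]  = -8
Without intervention: Z_2 = 3*Z_1 + 6  [with Z_1=-2]  = 0; Z_3 = max(Z_1, Z_2) + 3  [with Z_1=-2, Z_2=0]  = 3; Z_6 = -Z_3 + 1  [with Z_3=3]  = -2; Z_7 = -2*Z_6 + 2*Z_2 + 6  [with Z_6=-2, Z_2=0]  = 10.
Change = -8 − 10 = -18.

-18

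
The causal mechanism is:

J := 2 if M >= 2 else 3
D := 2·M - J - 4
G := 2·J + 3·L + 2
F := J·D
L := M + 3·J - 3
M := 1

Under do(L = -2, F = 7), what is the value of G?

2

Setting L = -2, F = 7 by intervention discards those variables' equations.
J = 2 if M >= 2 else 3  [with M=1]  = 3
G = 2·J + 3·L + 2  [with J=3, L=-2]  = 2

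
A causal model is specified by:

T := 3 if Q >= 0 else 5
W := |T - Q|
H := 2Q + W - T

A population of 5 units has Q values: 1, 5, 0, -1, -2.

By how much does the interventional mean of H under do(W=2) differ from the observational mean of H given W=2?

-5.6

do(W=2) breaks W's dependence on Q. With W=2 fixed, H across the units is 1, 9, -1, -5, -7, mean -0.6.
Conditioning on W=2 selects the 2 unit(s) with Q ∈ {1, 5}. Their H values: 1, 9. Mean = 5.
Difference = -0.6 − 5 = -5.6.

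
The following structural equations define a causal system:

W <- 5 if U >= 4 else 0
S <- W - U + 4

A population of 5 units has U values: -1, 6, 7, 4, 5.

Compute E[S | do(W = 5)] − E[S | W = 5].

do(W=5) breaks W's dependence on U. With W=5 fixed, S across the units is 10, 3, 2, 5, 4, mean 4.8.
E[S|W=5] averages over only the 4 units with W=5 (U = 6, 7, 4, 5): S = 3, 2, 5, 4, mean 3.5.
Difference = 4.8 − 3.5 = 1.3.

1.3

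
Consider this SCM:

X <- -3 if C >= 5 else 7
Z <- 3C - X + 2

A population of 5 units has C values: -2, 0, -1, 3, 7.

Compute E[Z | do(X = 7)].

-0.8

The intervention sets X=7 in all 5 units regardless of C. Recomputing Z per unit gives -11, -5, -8, 4, 16; average -0.8.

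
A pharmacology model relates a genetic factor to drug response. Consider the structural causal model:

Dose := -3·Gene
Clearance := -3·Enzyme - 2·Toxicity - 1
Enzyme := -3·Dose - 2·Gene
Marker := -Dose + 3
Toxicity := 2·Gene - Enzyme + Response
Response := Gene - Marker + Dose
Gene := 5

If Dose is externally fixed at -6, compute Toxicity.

-8

Under do(Dose=-6), the mechanism Dose := -3·Gene is discarded; Dose is fixed at -6.
Enzyme = -3·Dose - 2·Gene  [with Dose=-6, Gene=5]  = 8
Marker = -Dose + 3  [with Dose=-6]  = 9
Response = Gene - Marker + Dose  [with Gene=5, Marker=9, Dose=-6]  = -10
Toxicity = 2·Gene - Enzyme + Response  [with Gene=5, Enzyme=8, Response=-10]  = -8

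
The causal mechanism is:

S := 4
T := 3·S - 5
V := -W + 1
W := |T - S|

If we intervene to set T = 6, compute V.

Under do(T=6), the mechanism T := 3·S - 5 is discarded; T is fixed at 6.
W = |T - S|  [with T=6, S=4]  = 2
V = -W + 1  [with W=2]  = -1

-1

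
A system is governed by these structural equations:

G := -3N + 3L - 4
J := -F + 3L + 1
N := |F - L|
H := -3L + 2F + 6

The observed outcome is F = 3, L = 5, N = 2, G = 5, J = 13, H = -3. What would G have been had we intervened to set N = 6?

The intervention breaks the incoming arrows to N: N := |F - L| no longer applies, and N = 6.
G = -3N + 3L - 4  [with N=6, L=5]  = -7

-7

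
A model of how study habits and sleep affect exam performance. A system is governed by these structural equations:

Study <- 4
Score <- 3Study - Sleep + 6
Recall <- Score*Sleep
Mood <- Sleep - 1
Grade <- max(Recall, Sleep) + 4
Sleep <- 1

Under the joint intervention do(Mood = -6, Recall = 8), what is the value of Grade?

12

The joint intervention fixes Mood = -6, Recall = 8, removing each variable's own equation.
Grade = max(Recall, Sleep) + 4  [with Recall=8, Sleep=1]  = 12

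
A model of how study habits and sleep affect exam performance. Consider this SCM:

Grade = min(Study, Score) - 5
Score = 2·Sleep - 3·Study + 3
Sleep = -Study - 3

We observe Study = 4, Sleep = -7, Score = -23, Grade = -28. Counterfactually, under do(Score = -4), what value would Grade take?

The intervention breaks the incoming arrows to Score: Score = 2·Sleep - 3·Study + 3 no longer applies, and Score = -4.
Grade = min(Study, Score) - 5  [with Study=4, Score=-4]  = -9

-9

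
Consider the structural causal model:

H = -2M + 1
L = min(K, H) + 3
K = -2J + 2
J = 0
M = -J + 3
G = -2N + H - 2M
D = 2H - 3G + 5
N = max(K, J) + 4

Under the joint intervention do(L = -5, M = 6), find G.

-35

Under do(L = -5, M = 6), each intervened variable's structural equation is replaced by its fixed value.
K = -2J + 2  [with J=0]  = 2
N = max(K, J) + 4  [with K=2, J=0]  = 6
H = -2M + 1  [with M=6]  = -11
G = -2N + H - 2M  [with N=6, H=-11, M=6]  = -35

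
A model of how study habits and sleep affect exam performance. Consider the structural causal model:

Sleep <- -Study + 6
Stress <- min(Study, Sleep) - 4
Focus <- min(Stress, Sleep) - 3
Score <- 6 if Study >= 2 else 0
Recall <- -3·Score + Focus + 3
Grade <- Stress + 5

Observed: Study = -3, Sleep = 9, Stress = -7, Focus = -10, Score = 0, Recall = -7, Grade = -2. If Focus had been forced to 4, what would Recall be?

7

Under do(Focus=4), the mechanism Focus <- min(Stress, Sleep) - 3 is discarded; Focus is fixed at 4.
Score = 6 if Study >= 2 else 0  [with Study=-3]  = 0
Recall = -3·Score + Focus + 3  [with Score=0, Focus=4]  = 7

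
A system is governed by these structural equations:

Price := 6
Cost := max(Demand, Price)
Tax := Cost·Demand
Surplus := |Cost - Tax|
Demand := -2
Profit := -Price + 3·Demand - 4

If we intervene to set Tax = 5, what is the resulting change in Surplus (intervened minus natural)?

-17

Under do(Tax=5), the mechanism Tax := Cost·Demand is discarded; Tax is fixed at 5.
Cost = max(Demand, Price)  [with Demand=-2, Price=6]  = 6
Surplus = |Cost - Tax|  [with Cost=6, Tax=5]  = 1
Without intervention: Cost = max(Demand, Price)  [with Demand=-2, Price=6]  = 6; Tax = Cost·Demand  [with Cost=6, Demand=-2]  = -12; Surplus = |Cost - Tax|  [with Cost=6, Tax=-12]  = 18.
Change = 1 − 18 = -17.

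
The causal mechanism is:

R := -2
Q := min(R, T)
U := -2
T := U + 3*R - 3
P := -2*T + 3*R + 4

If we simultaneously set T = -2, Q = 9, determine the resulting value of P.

2

Setting T = -2, Q = 9 by intervention discards those variables' equations.
P = -2*T + 3*R + 4  [with T=-2, R=-2]  = 2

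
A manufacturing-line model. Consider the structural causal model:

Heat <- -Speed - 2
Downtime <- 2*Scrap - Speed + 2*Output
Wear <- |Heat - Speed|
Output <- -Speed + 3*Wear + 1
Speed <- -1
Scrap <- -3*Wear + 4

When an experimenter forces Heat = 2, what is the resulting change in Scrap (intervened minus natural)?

Under do(Heat=2), the mechanism Heat <- -Speed - 2 is discarded; Heat is fixed at 2.
Wear = |Heat - Speed|  [with Heat=2, Speed=-1]  = 3
Scrap = -3*Wear + 4  [with Wear=3]  = -5
Without intervention: Heat = -Speed - 2  [with Speed=-1]  = -1; Wear = |Heat - Speed|  [with Heat=-1, Speed=-1]  = 0; Scrap = -3*Wear + 4  [with Wear=0]  = 4.
Change = -5 − 4 = -9.

-9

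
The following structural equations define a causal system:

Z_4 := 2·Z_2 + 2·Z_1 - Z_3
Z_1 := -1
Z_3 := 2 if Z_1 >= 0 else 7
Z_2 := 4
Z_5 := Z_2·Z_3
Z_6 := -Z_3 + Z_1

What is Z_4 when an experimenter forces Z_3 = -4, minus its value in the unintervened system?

The intervention breaks the incoming arrows to Z_3: Z_3 := 2 if Z_1 >= 0 else 7 no longer applies, and Z_3 = -4.
Z_4 = 2·Z_2 + 2·Z_1 - Z_3  [with Z_2=4, Z_1=-1, Z_3=-4]  = 10
Without intervention: Z_3 = 2 if Z_1 >= 0 else 7  [with Z_1=-1]  = 7; Z_4 = 2·Z_2 + 2·Z_1 - Z_3  [with Z_2=4, Z_1=-1, Z_3=7]  = -1.
Change = 10 − (-1) = 11.

11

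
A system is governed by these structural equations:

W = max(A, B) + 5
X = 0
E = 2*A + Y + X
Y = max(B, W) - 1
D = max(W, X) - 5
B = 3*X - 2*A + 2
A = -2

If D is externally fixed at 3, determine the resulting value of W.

11

Under do(D=3), the mechanism D = max(W, X) - 5 is discarded; D is fixed at 3.
Since W is not a descendant of the intervened variable, it is unaffected.
B = 3*X - 2*A + 2  [with X=0, A=-2]  = 6
W = max(A, B) + 5  [with A=-2, B=6]  = 11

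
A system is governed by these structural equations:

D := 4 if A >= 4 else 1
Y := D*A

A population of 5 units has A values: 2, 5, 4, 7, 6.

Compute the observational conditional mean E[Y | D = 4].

22

E[Y|D=4] averages over only the 4 units with D=4 (A = 5, 4, 7, 6): Y = 20, 16, 28, 24, mean 22.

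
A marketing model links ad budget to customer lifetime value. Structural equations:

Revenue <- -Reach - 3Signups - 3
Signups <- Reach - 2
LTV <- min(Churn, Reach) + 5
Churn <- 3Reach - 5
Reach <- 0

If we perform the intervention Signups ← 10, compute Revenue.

-33

Under do(Signups=10), the mechanism Signups <- Reach - 2 is discarded; Signups is fixed at 10.
Revenue = -Reach - 3Signups - 3  [with Reach=0, Signups=10]  = -33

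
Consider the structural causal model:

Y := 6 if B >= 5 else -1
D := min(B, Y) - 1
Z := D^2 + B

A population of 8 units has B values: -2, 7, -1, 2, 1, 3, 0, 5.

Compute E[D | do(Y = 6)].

Every unit gets Y=6 under the intervention. D values become -3, 5, -2, 1, 0, 2, -1, 4; E[D|do(Y=6)] = 0.75.

0.75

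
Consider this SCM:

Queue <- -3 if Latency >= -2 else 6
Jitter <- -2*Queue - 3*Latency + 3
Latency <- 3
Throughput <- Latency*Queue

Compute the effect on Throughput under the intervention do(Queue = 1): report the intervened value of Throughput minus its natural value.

Under do(Queue=1), the mechanism Queue <- -3 if Latency >= -2 else 6 is discarded; Queue is fixed at 1.
Throughput = Latency*Queue  [with Latency=3, Queue=1]  = 3
Without intervention: Queue = -3 if Latency >= -2 else 6  [with Latency=3]  = -3; Throughput = Latency*Queue  [with Latency=3, Queue=-3]  = -9.
Change = 3 − (-9) = 12.

12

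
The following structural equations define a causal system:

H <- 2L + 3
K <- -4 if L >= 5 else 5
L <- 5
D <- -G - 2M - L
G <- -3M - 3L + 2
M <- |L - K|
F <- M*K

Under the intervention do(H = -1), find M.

do(H=-1) replaces the equation H <- 2L + 3 with the constant H = -1.
M is not downstream of the intervention, so its value is determined by the original equations.
K = -4 if L >= 5 else 5  [with L=5]  = -4
M = |L - K|  [with L=5, K=-4]  = 9

9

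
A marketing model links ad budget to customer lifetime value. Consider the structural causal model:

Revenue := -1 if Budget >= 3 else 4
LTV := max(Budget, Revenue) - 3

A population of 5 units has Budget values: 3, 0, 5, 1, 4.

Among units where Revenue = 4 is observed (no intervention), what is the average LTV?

E[LTV|Revenue=4] averages over only the 2 units with Revenue=4 (Budget = 0, 1): LTV = 1, 1, mean 1.

1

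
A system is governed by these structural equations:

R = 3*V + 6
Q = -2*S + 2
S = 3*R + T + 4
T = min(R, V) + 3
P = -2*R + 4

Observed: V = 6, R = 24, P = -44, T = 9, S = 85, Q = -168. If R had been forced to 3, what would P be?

-2

The intervention breaks the incoming arrows to R: R = 3*V + 6 no longer applies, and R = 3.
P = -2*R + 4  [with R=3]  = -2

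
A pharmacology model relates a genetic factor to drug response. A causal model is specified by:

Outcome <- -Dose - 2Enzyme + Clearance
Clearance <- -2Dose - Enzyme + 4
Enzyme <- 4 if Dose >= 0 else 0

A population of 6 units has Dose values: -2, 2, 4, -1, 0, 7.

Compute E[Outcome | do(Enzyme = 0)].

Every unit gets Enzyme=0 under the intervention. Outcome values become 10, -2, -8, 7, 4, -17; E[Outcome|do(Enzyme=0)] = -1.

-1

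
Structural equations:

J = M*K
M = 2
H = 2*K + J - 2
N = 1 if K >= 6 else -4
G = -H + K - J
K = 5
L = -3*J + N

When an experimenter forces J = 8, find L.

-28

The intervention breaks the incoming arrows to J: J = M*K no longer applies, and J = 8.
N = 1 if K >= 6 else -4  [with K=5]  = -4
L = -3*J + N  [with J=8, N=-4]  = -28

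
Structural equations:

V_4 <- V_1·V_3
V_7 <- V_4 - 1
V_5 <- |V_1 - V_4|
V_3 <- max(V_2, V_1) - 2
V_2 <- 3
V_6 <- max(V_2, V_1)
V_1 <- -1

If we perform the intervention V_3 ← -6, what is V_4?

The intervention breaks the incoming arrows to V_3: V_3 <- max(V_2, V_1) - 2 no longer applies, and V_3 = -6.
V_4 = V_1·V_3  [with V_1=-1, V_3=-6]  = 6

6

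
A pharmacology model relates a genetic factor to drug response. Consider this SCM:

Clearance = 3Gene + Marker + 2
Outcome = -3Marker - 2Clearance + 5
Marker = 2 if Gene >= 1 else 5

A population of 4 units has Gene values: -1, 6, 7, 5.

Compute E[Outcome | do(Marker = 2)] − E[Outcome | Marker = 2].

10.5

The intervention sets Marker=2 in all 4 units regardless of Gene. Recomputing Outcome per unit gives -3, -45, -51, -39; average -34.5.
E[Outcome|Marker=2] averages over only the 3 units with Marker=2 (Gene = 6, 7, 5): Outcome = -45, -51, -39, mean -45.
Difference = -34.5 − (-45) = 10.5.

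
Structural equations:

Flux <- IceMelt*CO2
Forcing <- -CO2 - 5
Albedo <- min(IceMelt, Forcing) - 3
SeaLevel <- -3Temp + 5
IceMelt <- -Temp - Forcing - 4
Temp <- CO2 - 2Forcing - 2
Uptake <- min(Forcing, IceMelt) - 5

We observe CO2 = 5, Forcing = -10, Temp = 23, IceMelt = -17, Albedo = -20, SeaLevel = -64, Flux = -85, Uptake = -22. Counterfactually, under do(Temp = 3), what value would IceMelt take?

3

The intervention breaks the incoming arrows to Temp: Temp <- CO2 - 2Forcing - 2 no longer applies, and Temp = 3.
Forcing = -CO2 - 5  [with CO2=5]  = -10
IceMelt = -Temp - Forcing - 4  [with Temp=3, Forcing=-10]  = 3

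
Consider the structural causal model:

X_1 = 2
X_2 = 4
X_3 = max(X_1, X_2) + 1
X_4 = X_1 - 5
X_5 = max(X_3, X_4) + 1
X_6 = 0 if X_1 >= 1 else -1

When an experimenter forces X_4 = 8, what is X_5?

9

Intervening sets X_4 = 8 and removes its equation (X_4 = X_1 - 5).
X_3 = max(X_1, X_2) + 1  [with X_1=2, X_2=4]  = 5
X_5 = max(X_3, X_4) + 1  [with X_3=5, X_4=8]  = 9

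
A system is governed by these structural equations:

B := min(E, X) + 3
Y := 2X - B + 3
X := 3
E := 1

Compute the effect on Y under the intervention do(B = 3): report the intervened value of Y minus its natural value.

1

The intervention breaks the incoming arrows to B: B := min(E, X) + 3 no longer applies, and B = 3.
Y = 2X - B + 3  [with X=3, B=3]  = 6
Without intervention: B = min(E, X) + 3  [with E=1, X=3]  = 4; Y = 2X - B + 3  [with X=3, B=4]  = 5.
Change = 6 − 5 = 1.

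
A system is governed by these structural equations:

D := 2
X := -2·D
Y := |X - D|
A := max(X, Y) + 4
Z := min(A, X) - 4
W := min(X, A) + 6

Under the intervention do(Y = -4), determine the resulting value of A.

The intervention breaks the incoming arrows to Y: Y := |X - D| no longer applies, and Y = -4.
X = -2·D  [with D=2]  = -4
A = max(X, Y) + 4  [with X=-4, Y=-4]  = 0

0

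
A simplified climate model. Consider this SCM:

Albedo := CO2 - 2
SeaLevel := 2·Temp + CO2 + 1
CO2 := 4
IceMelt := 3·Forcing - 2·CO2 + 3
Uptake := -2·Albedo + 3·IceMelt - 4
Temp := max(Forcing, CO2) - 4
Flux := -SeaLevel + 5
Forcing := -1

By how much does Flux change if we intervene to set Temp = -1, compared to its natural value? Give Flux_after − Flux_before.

The intervention breaks the incoming arrows to Temp: Temp := max(Forcing, CO2) - 4 no longer applies, and Temp = -1.
SeaLevel = 2·Temp + CO2 + 1  [with Temp=-1, CO2=4]  = 3
Flux = -SeaLevel + 5  [with SeaLevel=3]  = 2
Without intervention: Temp = max(Forcing, CO2) - 4  [with Forcing=-1, CO2=4]  = 0; SeaLevel = 2·Temp + CO2 + 1  [with Temp=0, CO2=4]  = 5; Flux = -SeaLevel + 5  [with SeaLevel=5]  = 0.
Change = 2 − 0 = 2.

2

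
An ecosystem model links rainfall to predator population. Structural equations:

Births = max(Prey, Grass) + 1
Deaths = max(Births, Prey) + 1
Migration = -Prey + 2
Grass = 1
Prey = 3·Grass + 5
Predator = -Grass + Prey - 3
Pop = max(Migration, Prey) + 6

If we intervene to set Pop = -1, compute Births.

9

Under do(Pop=-1), the mechanism Pop = max(Migration, Prey) + 6 is discarded; Pop is fixed at -1.
Since Births is not a descendant of the intervened variable, it is unaffected.
Prey = 3·Grass + 5  [with Grass=1]  = 8
Births = max(Prey, Grass) + 1  [with Prey=8, Grass=1]  = 9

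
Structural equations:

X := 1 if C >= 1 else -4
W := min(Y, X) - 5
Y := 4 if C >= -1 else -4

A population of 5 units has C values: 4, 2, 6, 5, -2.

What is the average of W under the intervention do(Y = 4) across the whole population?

-5

do(Y=4) breaks Y's dependence on C. With Y=4 fixed, W across the units is -4, -4, -4, -4, -9, mean -5.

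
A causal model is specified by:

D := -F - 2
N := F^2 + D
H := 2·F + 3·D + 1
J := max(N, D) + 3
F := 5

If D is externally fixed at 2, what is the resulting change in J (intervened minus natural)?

9

do(D=2) replaces the equation D := -F - 2 with the constant D = 2.
N = F^2 + D  [with F=5, D=2]  = 27
J = max(N, D) + 3  [with N=27, D=2]  = 30
Without intervention: D = -F - 2  [with F=5]  = -7; N = F^2 + D  [with F=5, D=-7]  = 18; J = max(N, D) + 3  [with N=18, D=-7]  = 21.
Change = 30 − 21 = 9.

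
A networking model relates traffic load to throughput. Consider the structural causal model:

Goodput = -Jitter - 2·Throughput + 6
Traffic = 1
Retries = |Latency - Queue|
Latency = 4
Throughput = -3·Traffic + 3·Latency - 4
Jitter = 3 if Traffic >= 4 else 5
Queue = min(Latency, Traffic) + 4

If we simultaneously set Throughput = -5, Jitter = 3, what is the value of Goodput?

Setting Throughput = -5, Jitter = 3 by intervention discards those variables' equations.
Goodput = -Jitter - 2·Throughput + 6  [with Jitter=3, Throughput=-5]  = 13

13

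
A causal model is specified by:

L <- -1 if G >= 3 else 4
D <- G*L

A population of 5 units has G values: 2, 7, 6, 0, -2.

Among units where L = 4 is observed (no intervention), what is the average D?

E[D|L=4] averages over only the 3 units with L=4 (G = 2, 0, -2): D = 8, 0, -8, mean 0.

0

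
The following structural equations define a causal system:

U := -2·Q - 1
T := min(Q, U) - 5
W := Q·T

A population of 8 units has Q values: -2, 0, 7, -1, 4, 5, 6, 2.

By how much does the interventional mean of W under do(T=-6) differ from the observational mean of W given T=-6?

The intervention sets T=-6 in all 8 units regardless of Q. Recomputing W per unit gives 12, 0, -42, 6, -24, -30, -36, -12; average -15.75.
Conditioning on T=-6 selects the 2 unit(s) with Q ∈ {0, -1}. Their W values: 0, 6. Mean = 3.
Difference = -15.75 − 3 = -18.75.

-18.75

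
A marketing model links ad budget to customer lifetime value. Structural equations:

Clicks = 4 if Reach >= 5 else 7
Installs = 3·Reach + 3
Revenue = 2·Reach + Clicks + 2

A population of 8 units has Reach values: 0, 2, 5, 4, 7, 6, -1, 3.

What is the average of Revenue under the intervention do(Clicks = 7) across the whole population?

Under do(Clicks=7), Clicks's equation is replaced by Clicks=7 for every unit. Per-unit Revenue: 9, 13, 19, 17, 23, 21, 7, 15. Mean = 15.5.

15.5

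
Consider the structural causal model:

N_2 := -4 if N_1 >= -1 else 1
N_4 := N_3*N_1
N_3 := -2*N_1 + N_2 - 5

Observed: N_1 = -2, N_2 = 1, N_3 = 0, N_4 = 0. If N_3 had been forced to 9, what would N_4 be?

-18

The intervention breaks the incoming arrows to N_3: N_3 := -2*N_1 + N_2 - 5 no longer applies, and N_3 = 9.
N_4 = N_3*N_1  [with N_3=9, N_1=-2]  = -18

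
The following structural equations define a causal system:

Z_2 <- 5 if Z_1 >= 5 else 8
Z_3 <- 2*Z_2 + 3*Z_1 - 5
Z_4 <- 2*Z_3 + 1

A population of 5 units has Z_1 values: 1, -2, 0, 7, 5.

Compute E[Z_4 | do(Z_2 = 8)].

do(Z_2=8) breaks Z_2's dependence on Z_1. With Z_2=8 fixed, Z_4 across the units is 29, 11, 23, 65, 53, mean 36.2.

36.2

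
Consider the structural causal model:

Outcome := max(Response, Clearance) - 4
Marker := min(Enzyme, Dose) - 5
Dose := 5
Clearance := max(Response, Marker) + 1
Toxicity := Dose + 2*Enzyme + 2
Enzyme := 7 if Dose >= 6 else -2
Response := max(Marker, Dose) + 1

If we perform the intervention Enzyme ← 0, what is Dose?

5

Under do(Enzyme=0), the mechanism Enzyme := 7 if Dose >= 6 else -2 is discarded; Enzyme is fixed at 0.
Dose is not downstream of the intervention, so its value is determined by the original equations.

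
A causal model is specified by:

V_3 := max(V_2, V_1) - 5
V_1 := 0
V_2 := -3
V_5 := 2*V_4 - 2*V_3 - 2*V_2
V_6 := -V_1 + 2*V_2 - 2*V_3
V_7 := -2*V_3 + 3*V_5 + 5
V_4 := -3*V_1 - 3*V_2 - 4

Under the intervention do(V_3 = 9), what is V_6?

-24

The intervention breaks the incoming arrows to V_3: V_3 := max(V_2, V_1) - 5 no longer applies, and V_3 = 9.
V_6 = -V_1 + 2*V_2 - 2*V_3  [with V_1=0, V_2=-3, V_3=9]  = -24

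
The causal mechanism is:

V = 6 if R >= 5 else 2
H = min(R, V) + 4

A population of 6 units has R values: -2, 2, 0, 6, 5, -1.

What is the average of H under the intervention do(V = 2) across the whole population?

4.5

Under do(V=2), V's equation is replaced by V=2 for every unit. Per-unit H: 2, 6, 4, 6, 6, 3. Mean = 4.5.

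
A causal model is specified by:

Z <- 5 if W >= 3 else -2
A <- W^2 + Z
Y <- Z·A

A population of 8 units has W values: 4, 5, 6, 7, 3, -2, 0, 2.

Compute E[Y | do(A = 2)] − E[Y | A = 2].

8.75

Every unit gets A=2 under the intervention. Y values become 10, 10, 10, 10, 10, -4, -4, -4; E[Y|do(A=2)] = 4.75.
Conditioning on A=2 selects the 2 unit(s) with W ∈ {-2, 2}. Their Y values: -4, -4. Mean = -4.
Difference = 4.75 − (-4) = 8.75.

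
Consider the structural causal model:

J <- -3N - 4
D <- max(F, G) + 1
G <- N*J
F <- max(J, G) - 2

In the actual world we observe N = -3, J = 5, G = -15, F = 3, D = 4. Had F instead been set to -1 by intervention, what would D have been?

Intervening sets F = -1 and removes its equation (F <- max(J, G) - 2).
J = -3N - 4  [with N=-3]  = 5
G = N*J  [with N=-3, J=5]  = -15
D = max(F, G) + 1  [with F=-1, G=-15]  = 0

0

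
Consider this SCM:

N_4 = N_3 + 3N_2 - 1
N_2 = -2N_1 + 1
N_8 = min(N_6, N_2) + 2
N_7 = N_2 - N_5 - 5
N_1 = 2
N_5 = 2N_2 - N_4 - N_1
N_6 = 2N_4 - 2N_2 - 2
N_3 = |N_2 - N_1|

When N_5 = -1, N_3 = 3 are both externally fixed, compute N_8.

Under do(N_5 = -1, N_3 = 3), each intervened variable's structural equation is replaced by its fixed value.
N_2 = -2N_1 + 1  [with N_1=2]  = -3
N_4 = N_3 + 3N_2 - 1  [with N_3=3, N_2=-3]  = -7
N_6 = 2N_4 - 2N_2 - 2  [with N_4=-7, N_2=-3]  = -10
N_8 = min(N_6, N_2) + 2  [with N_6=-10, N_2=-3]  = -8

-8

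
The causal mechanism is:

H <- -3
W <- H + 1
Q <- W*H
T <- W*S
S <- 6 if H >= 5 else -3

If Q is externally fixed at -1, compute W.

-2

The intervention breaks the incoming arrows to Q: Q <- W*H no longer applies, and Q = -1.
Since W is not a descendant of the intervened variable, it is unaffected.
W = H + 1  [with H=-3]  = -2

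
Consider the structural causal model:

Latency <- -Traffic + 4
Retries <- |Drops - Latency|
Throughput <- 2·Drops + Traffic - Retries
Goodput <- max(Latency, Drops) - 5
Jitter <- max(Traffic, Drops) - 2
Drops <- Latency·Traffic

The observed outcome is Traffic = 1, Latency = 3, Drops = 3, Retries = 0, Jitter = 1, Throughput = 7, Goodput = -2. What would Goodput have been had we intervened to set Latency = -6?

-11

Under do(Latency=-6), the mechanism Latency <- -Traffic + 4 is discarded; Latency is fixed at -6.
Drops = Latency·Traffic  [with Latency=-6, Traffic=1]  = -6
Goodput = max(Latency, Drops) - 5  [with Latency=-6, Drops=-6]  = -11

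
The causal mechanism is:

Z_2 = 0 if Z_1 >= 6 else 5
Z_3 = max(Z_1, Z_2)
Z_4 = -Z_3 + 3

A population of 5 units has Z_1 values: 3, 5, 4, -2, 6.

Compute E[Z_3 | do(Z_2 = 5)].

Every unit gets Z_2=5 under the intervention. Z_3 values become 5, 5, 5, 5, 6; E[Z_3|do(Z_2=5)] = 5.2.

5.2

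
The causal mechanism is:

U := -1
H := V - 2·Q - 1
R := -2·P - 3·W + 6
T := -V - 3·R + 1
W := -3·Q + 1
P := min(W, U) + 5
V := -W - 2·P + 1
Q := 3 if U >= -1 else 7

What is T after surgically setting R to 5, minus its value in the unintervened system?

93

Under do(R=5), the mechanism R := -2·P - 3·W + 6 is discarded; R is fixed at 5.
Q = 3 if U >= -1 else 7  [with U=-1]  = 3
W = -3·Q + 1  [with Q=3]  = -8
P = min(W, U) + 5  [with W=-8, U=-1]  = -3
V = -W - 2·P + 1  [with W=-8, P=-3]  = 15
T = -V - 3·R + 1  [with V=15, R=5]  = -29
Without intervention: Q = 3 if U >= -1 else 7  [with U=-1]  = 3; W = -3·Q + 1  [with Q=3]  = -8; P = min(W, U) + 5  [with W=-8, U=-1]  = -3; R = -2·P - 3·W + 6  [with P=-3, W=-8]  = 36; V = -W - 2·P + 1  [with W=-8, P=-3]  = 15; T = -V - 3·R + 1  [with V=15, R=36]  = -122.
Change = -29 − (-122) = 93.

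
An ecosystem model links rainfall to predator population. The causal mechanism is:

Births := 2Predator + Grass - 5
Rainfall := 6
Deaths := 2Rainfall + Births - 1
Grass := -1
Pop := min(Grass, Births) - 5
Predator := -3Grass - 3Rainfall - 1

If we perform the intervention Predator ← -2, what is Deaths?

1

do(Predator=-2) replaces the equation Predator := -3Grass - 3Rainfall - 1 with the constant Predator = -2.
Births = 2Predator + Grass - 5  [with Predator=-2, Grass=-1]  = -10
Deaths = 2Rainfall + Births - 1  [with Rainfall=6, Births=-10]  = 1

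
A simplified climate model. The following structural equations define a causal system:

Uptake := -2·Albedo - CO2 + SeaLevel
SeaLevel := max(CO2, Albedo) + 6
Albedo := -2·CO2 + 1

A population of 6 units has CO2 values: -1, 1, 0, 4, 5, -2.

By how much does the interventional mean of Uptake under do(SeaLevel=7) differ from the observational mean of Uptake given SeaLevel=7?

Under do(SeaLevel=7), SeaLevel's equation is replaced by SeaLevel=7 for every unit. Per-unit Uptake: 2, 8, 5, 17, 20, -1. Mean = 8.5.
E[Uptake|SeaLevel=7] averages over only the 2 units with SeaLevel=7 (CO2 = 1, 0): Uptake = 8, 5, mean 6.5.
Difference = 8.5 − 6.5 = 2.

2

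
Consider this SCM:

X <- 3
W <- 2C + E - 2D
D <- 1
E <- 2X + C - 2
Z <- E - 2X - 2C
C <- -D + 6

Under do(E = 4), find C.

5

Under do(E=4), the mechanism E <- 2X + C - 2 is discarded; E is fixed at 4.
Since C is not a descendant of the intervened variable, it is unaffected.
C = -D + 6  [with D=1]  = 5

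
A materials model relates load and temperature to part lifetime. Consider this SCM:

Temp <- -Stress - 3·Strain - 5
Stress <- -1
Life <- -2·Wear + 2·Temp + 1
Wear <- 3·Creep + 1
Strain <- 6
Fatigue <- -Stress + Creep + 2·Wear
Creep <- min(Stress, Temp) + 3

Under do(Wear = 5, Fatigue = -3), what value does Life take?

Under do(Wear = 5, Fatigue = -3), each intervened variable's structural equation is replaced by its fixed value.
Temp = -Stress - 3·Strain - 5  [with Stress=-1, Strain=6]  = -22
Life = -2·Wear + 2·Temp + 1  [with Wear=5, Temp=-22]  = -53

-53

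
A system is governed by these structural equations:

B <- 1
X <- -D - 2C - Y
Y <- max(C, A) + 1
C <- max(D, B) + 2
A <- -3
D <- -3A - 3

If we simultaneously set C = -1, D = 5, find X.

-3

The joint intervention fixes C = -1, D = 5, removing each variable's own equation.
Y = max(C, A) + 1  [with C=-1, A=-3]  = 0
X = -D - 2C - Y  [with D=5, C=-1, Y=0]  = -3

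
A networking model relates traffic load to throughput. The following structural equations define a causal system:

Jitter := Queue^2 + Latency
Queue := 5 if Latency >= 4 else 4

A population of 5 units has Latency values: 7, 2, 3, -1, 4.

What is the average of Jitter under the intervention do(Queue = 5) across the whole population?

The intervention sets Queue=5 in all 5 units regardless of Latency. Recomputing Jitter per unit gives 32, 27, 28, 24, 29; average 28.

28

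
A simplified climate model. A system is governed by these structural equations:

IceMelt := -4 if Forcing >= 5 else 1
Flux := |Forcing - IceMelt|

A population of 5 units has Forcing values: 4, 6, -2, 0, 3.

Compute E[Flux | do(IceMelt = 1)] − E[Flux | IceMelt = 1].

Every unit gets IceMelt=1 under the intervention. Flux values become 3, 5, 3, 1, 2; E[Flux|do(IceMelt=1)] = 2.8.
Observing IceMelt=1 restricts to units where IceMelt's equation naturally yields 1: Forcing ∈ {4, -2, 0, 3}. In that subpopulation Flux = 3, 3, 1, 2, mean 2.25.
Difference = 2.8 − 2.25 = 0.55.

0.55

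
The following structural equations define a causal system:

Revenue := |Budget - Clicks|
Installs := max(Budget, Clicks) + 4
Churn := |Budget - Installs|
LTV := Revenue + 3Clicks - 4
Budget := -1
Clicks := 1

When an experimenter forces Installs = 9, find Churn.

The intervention breaks the incoming arrows to Installs: Installs := max(Budget, Clicks) + 4 no longer applies, and Installs = 9.
Churn = |Budget - Installs|  [with Budget=-1, Installs=9]  = 10

10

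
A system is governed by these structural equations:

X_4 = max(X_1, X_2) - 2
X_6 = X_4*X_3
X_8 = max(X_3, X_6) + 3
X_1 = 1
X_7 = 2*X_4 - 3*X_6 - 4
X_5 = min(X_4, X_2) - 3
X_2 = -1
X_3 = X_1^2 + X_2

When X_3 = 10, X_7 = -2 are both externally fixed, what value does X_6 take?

-10

Under do(X_3 = 10, X_7 = -2), each intervened variable's structural equation is replaced by its fixed value.
X_4 = max(X_1, X_2) - 2  [with X_1=1, X_2=-1]  = -1
X_6 = X_4*X_3  [with X_4=-1, X_3=10]  = -10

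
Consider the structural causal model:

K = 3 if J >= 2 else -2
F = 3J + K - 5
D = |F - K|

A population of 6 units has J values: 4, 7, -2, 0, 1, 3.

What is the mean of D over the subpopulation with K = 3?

Conditioning on K=3 selects the 3 unit(s) with J ∈ {4, 7, 3}. Their D values: 7, 16, 4. Mean = 9.

9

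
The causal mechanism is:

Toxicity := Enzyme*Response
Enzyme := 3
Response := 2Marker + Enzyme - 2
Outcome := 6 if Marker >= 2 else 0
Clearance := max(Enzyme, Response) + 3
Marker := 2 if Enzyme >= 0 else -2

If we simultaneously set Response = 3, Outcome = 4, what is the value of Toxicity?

Setting Response = 3, Outcome = 4 by intervention discards those variables' equations.
Toxicity = Enzyme*Response  [with Enzyme=3, Response=3]  = 9

9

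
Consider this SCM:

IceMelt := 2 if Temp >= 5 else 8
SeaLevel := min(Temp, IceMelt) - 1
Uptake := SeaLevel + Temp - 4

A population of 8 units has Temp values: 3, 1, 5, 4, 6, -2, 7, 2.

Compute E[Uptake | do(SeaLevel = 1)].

0.25

do(SeaLevel=1) breaks SeaLevel's dependence on Temp. With SeaLevel=1 fixed, Uptake across the units is 0, -2, 2, 1, 3, -5, 4, -1, mean 0.25.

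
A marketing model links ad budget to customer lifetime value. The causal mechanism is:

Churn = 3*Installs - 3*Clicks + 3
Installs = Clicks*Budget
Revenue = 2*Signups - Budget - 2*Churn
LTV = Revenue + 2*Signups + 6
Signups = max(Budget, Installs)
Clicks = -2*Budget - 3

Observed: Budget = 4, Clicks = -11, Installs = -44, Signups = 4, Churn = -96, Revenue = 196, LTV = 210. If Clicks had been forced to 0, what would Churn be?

do(Clicks=0) replaces the equation Clicks = -2*Budget - 3 with the constant Clicks = 0.
Installs = Clicks*Budget  [with Clicks=0, Budget=4]  = 0
Churn = 3*Installs - 3*Clicks + 3  [with Installs=0, Clicks=0]  = 3

3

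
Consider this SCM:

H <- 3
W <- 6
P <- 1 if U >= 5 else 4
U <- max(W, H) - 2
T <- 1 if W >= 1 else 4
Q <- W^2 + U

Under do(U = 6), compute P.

1

The intervention breaks the incoming arrows to U: U <- max(W, H) - 2 no longer applies, and U = 6.
P = 1 if U >= 5 else 4  [with U=6]  = 1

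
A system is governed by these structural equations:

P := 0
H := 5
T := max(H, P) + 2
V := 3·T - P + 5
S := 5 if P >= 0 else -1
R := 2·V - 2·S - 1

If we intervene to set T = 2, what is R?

11

The intervention breaks the incoming arrows to T: T := max(H, P) + 2 no longer applies, and T = 2.
V = 3·T - P + 5  [with T=2, P=0]  = 11
S = 5 if P >= 0 else -1  [with P=0]  = 5
R = 2·V - 2·S - 1  [with V=11, S=5]  = 11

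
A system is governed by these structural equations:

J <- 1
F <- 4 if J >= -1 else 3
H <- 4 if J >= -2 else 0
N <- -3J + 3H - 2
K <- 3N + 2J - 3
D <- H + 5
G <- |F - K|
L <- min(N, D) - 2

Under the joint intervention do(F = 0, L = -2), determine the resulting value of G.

20

Setting F = 0, L = -2 by intervention discards those variables' equations.
H = 4 if J >= -2 else 0  [with J=1]  = 4
N = -3J + 3H - 2  [with J=1, H=4]  = 7
K = 3N + 2J - 3  [with N=7, J=1]  = 20
G = |F - K|  [with F=0, K=20]  = 20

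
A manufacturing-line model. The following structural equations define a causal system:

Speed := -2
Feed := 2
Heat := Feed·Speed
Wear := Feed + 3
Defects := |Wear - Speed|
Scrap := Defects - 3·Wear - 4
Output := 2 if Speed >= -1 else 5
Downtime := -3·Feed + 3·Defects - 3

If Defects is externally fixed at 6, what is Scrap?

The intervention breaks the incoming arrows to Defects: Defects := |Wear - Speed| no longer applies, and Defects = 6.
Wear = Feed + 3  [with Feed=2]  = 5
Scrap = Defects - 3·Wear - 4  [with Defects=6, Wear=5]  = -13

-13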